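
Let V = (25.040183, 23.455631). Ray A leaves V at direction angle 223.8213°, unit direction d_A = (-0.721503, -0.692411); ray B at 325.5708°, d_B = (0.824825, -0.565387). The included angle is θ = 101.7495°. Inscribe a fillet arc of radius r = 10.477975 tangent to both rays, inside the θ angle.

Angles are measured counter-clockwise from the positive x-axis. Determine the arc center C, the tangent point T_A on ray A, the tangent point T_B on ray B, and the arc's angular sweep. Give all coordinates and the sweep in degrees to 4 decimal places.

bisector direction at 274.6961° = (0.081870,-0.996643)
center distance |VC| = r/sin(θ/2) = 10.477975/sin(50.8747°) = 13.506576
C = V + |VC|·bis = (26.1460,9.9944)
T_A = V + ((C−V)·d_A)·d_A = V + 8.5229·d_A = (18.8909,17.5543)
T_B = V + ((C−V)·d_B)·d_B = V + 8.5229·d_B = (32.0701,18.6369)
sweep = 180° − θ = 78.2505°

center=(26.1460,9.9944) T_A=(18.8909,17.5543) T_B=(32.0701,18.6369) sweep=78.2505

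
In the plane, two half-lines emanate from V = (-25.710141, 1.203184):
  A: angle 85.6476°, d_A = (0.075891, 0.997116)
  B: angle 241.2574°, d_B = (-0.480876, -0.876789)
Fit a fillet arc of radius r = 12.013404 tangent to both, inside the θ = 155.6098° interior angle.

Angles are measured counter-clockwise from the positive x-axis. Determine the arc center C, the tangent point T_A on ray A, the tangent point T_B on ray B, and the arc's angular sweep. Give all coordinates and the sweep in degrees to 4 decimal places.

center=(-37.4919,4.7037) T_A=(-25.5131,3.7920) T_B=(-26.9586,-1.0732) sweep=24.3902

bisector direction at 163.4525° = (-0.958584,0.284810)
center distance |VC| = r/sin(θ/2) = 12.013404/sin(77.8049°) = 12.290758
C = V + |VC|·bis = (-37.4919,4.7037)
T_A = V + ((C−V)·d_A)·d_A = V + 2.5963·d_A = (-25.5131,3.7920)
T_B = V + ((C−V)·d_B)·d_B = V + 2.5963·d_B = (-26.9586,-1.0732)
sweep = 180° − θ = 24.3902°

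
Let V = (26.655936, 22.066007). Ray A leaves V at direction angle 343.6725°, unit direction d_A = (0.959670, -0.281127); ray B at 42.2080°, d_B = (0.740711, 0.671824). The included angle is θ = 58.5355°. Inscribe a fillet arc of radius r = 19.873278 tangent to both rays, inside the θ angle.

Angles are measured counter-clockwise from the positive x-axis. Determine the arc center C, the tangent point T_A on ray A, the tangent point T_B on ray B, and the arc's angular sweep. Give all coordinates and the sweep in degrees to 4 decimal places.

center=(66.2733,31.1689) T_A=(60.6863,12.0971) T_B=(52.9219,45.8892) sweep=121.4645

bisector direction at 12.9403° = (0.974604,0.223935)
center distance |VC| = r/sin(θ/2) = 19.873278/sin(29.2677°) = 40.649669
C = V + |VC|·bis = (66.2733,31.1689)
T_A = V + ((C−V)·d_A)·d_A = V + 35.4605·d_A = (60.6863,12.0971)
T_B = V + ((C−V)·d_B)·d_B = V + 35.4605·d_B = (52.9219,45.8892)
sweep = 180° − θ = 121.4645°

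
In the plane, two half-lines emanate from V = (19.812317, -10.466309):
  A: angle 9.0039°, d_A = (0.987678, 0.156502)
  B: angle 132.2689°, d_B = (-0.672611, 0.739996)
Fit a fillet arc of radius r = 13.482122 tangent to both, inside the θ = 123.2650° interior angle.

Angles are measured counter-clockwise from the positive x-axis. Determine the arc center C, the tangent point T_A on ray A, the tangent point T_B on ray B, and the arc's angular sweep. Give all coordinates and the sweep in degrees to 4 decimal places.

center=(24.8925,3.9890) T_A=(27.0025,-9.3270) T_B=(14.9158,-5.0792) sweep=56.7350

bisector direction at 70.6364° = (0.331562,0.943433)
center distance |VC| = r/sin(θ/2) = 13.482122/sin(61.6325°) = 15.322017
C = V + |VC|·bis = (24.8925,3.9890)
T_A = V + ((C−V)·d_A)·d_A = V + 7.2799·d_A = (27.0025,-9.3270)
T_B = V + ((C−V)·d_B)·d_B = V + 7.2799·d_B = (14.9158,-5.0792)
sweep = 180° − θ = 56.7350°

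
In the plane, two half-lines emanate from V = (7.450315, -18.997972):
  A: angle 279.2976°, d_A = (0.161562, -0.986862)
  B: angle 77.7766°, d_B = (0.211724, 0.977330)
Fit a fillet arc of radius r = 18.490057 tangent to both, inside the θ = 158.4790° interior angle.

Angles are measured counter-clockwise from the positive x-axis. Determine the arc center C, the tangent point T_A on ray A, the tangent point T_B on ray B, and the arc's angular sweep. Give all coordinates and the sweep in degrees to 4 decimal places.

bisector direction at 358.5371° = (0.999674,-0.025530)
center distance |VC| = r/sin(θ/2) = 18.490057/sin(79.2395°) = 18.821002
C = V + |VC|·bis = (26.2652,-19.4785)
T_A = V + ((C−V)·d_A)·d_A = V + 3.5140·d_A = (8.0180,-22.4658)
T_B = V + ((C−V)·d_B)·d_B = V + 3.5140·d_B = (8.1943,-15.5637)
sweep = 180° − θ = 21.5210°

center=(26.2652,-19.4785) T_A=(8.0180,-22.4658) T_B=(8.1943,-15.5637) sweep=21.5210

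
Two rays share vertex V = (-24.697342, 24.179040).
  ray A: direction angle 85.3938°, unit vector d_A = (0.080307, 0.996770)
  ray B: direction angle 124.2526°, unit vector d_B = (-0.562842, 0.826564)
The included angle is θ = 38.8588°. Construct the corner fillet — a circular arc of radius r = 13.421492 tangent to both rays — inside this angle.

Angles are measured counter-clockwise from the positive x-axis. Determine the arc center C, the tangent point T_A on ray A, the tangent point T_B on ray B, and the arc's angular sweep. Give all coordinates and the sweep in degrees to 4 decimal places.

center=(-35.0198,63.1840) T_A=(-21.6417,62.1062) T_B=(-46.1135,55.6299) sweep=141.1412

bisector direction at 104.8232° = (-0.255837,0.966720)
center distance |VC| = r/sin(θ/2) = 13.421492/sin(19.4294°) = 40.347784
C = V + |VC|·bis = (-35.0198,63.1840)
T_A = V + ((C−V)·d_A)·d_A = V + 38.0501·d_A = (-21.6417,62.1062)
T_B = V + ((C−V)·d_B)·d_B = V + 38.0501·d_B = (-46.1135,55.6299)
sweep = 180° − θ = 141.1412°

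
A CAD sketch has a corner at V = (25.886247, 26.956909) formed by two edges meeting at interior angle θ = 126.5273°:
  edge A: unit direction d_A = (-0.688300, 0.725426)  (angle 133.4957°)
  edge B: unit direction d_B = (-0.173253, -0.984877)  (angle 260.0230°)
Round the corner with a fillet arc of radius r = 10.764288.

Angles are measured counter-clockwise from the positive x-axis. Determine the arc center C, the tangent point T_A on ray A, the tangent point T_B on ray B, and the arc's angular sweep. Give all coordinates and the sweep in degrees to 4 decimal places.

bisector direction at 196.7594° = (-0.957524,-0.288353)
center distance |VC| = r/sin(θ/2) = 10.764288/sin(63.2636°) = 12.052911
C = V + |VC|·bis = (14.3453,23.4814)
T_A = V + ((C−V)·d_A)·d_A = V + 5.4224·d_A = (22.1540,30.8905)
T_B = V + ((C−V)·d_B)·d_B = V + 5.4224·d_B = (24.9468,21.6165)
sweep = 180° − θ = 53.4727°

center=(14.3453,23.4814) T_A=(22.1540,30.8905) T_B=(24.9468,21.6165) sweep=53.4727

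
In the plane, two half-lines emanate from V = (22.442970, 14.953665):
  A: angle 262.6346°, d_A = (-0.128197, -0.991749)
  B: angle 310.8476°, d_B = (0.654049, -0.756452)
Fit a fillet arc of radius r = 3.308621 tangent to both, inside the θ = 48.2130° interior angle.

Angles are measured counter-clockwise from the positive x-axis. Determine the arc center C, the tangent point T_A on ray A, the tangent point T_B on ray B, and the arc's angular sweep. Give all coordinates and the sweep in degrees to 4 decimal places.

center=(24.7764,7.1963) T_A=(21.4950,7.6204) T_B=(27.2792,9.3603) sweep=131.7870

bisector direction at 286.7411° = (0.288048,-0.957616)
center distance |VC| = r/sin(θ/2) = 3.308621/sin(24.1065°) = 8.100748
C = V + |VC|·bis = (24.7764,7.1963)
T_A = V + ((C−V)·d_A)·d_A = V + 7.3943·d_A = (21.4950,7.6204)
T_B = V + ((C−V)·d_B)·d_B = V + 7.3943·d_B = (27.2792,9.3603)
sweep = 180° − θ = 131.7870°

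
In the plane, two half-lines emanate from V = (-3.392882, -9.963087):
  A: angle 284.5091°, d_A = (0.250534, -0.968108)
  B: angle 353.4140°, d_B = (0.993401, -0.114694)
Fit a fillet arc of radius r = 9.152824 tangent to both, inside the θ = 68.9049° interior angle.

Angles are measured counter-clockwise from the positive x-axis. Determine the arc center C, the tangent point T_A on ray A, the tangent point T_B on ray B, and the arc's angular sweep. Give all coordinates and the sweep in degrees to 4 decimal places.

center=(8.8104,-20.5857) T_A=(-0.0505,-22.8788) T_B=(9.8602,-11.4932) sweep=111.0951

bisector direction at 318.9616° = (0.754269,-0.656565)
center distance |VC| = r/sin(θ/2) = 9.152824/sin(34.4524°) = 16.179011
C = V + |VC|·bis = (8.8104,-20.5857)
T_A = V + ((C−V)·d_A)·d_A = V + 13.3411·d_A = (-0.0505,-22.8788)
T_B = V + ((C−V)·d_B)·d_B = V + 13.3411·d_B = (9.8602,-11.4932)
sweep = 180° − θ = 111.0951°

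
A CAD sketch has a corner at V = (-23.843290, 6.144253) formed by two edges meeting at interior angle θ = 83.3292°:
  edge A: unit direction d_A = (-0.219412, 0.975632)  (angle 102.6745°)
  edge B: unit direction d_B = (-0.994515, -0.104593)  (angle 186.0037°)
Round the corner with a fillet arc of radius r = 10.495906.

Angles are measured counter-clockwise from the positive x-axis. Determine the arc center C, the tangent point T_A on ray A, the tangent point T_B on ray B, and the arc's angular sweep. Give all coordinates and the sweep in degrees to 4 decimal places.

bisector direction at 144.3391° = (-0.812482,0.582987)
center distance |VC| = r/sin(θ/2) = 10.495906/sin(41.6646°) = 15.788804
C = V + |VC|·bis = (-36.6714,15.3489)
T_A = V + ((C−V)·d_A)·d_A = V + 11.7950·d_A = (-26.4313,17.6518)
T_B = V + ((C−V)·d_B)·d_B = V + 11.7950·d_B = (-35.5736,4.9106)
sweep = 180° − θ = 96.6708°

center=(-36.6714,15.3489) T_A=(-26.4313,17.6518) T_B=(-35.5736,4.9106) sweep=96.6708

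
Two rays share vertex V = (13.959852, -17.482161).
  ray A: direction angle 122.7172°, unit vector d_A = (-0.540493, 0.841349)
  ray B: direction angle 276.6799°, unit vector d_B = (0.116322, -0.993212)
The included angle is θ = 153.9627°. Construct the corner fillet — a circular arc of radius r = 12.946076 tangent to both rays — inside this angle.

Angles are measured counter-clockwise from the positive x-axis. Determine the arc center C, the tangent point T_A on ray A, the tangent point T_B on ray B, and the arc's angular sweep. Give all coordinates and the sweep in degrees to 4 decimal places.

bisector direction at 199.6986° = (-0.941479,-0.337071)
center distance |VC| = r/sin(θ/2) = 12.946076/sin(76.9814°) = 13.287610
C = V + |VC|·bis = (1.4498,-21.9610)
T_A = V + ((C−V)·d_A)·d_A = V + 2.9933·d_A = (12.3420,-14.9638)
T_B = V + ((C−V)·d_B)·d_B = V + 2.9933·d_B = (14.3080,-20.4551)
sweep = 180° − θ = 26.0373°

center=(1.4498,-21.9610) T_A=(12.3420,-14.9638) T_B=(14.3080,-20.4551) sweep=26.0373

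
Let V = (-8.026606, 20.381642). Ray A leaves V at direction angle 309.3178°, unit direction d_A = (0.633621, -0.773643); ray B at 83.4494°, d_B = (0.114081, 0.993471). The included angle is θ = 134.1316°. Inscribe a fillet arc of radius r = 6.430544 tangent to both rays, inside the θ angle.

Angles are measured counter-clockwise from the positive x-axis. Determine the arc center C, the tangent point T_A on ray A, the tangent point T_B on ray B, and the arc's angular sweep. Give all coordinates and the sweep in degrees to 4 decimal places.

center=(-1.3276,22.3512) T_A=(-6.3026,18.2766) T_B=(-7.7162,23.0848) sweep=45.8684

bisector direction at 16.3836° = (0.959395,0.282067)
center distance |VC| = r/sin(θ/2) = 6.430544/sin(67.0658°) = 6.982489
C = V + |VC|·bis = (-1.3276,22.3512)
T_A = V + ((C−V)·d_A)·d_A = V + 2.7209·d_A = (-6.3026,18.2766)
T_B = V + ((C−V)·d_B)·d_B = V + 2.7209·d_B = (-7.7162,23.0848)
sweep = 180° − θ = 45.8684°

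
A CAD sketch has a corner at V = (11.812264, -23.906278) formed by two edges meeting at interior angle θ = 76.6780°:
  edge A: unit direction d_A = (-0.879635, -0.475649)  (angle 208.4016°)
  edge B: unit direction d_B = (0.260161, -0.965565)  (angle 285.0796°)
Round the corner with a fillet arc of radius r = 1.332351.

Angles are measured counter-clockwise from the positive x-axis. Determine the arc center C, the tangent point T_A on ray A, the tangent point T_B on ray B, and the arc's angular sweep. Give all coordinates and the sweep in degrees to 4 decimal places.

center=(10.9641,-25.8796) T_A=(10.3304,-24.7076) T_B=(12.2506,-25.5330) sweep=103.3220

bisector direction at 246.7406° = (-0.394895,-0.918726)
center distance |VC| = r/sin(θ/2) = 1.332351/sin(38.3390°) = 2.147869
C = V + |VC|·bis = (10.9641,-25.8796)
T_A = V + ((C−V)·d_A)·d_A = V + 1.6847·d_A = (10.3304,-24.7076)
T_B = V + ((C−V)·d_B)·d_B = V + 1.6847·d_B = (12.2506,-25.5330)
sweep = 180° − θ = 103.3220°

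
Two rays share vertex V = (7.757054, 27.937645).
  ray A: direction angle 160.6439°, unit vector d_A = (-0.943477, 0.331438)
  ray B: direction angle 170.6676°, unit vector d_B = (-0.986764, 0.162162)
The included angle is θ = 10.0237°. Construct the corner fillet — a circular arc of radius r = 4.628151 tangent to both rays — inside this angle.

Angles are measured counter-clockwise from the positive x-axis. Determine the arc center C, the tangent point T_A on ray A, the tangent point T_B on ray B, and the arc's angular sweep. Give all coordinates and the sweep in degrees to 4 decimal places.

center=(-43.5682,41.0625) T_A=(-42.0343,45.4291) T_B=(-44.3187,36.4956) sweep=169.9763

bisector direction at 165.6558° = (-0.968825,0.247747)
center distance |VC| = r/sin(θ/2) = 4.628151/sin(5.0118°) = 52.976842
C = V + |VC|·bis = (-43.5682,41.0625)
T_A = V + ((C−V)·d_A)·d_A = V + 52.7743·d_A = (-42.0343,45.4291)
T_B = V + ((C−V)·d_B)·d_B = V + 52.7743·d_B = (-44.3187,36.4956)
sweep = 180° − θ = 169.9763°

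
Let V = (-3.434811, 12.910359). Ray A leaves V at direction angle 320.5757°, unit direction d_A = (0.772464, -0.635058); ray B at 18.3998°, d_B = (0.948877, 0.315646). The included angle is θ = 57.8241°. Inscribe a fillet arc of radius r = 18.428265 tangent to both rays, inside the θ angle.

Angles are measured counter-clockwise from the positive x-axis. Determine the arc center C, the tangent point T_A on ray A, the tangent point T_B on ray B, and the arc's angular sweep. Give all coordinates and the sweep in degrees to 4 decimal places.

bisector direction at 349.4878° = (0.983216,-0.182446)
center distance |VC| = r/sin(θ/2) = 18.428265/sin(28.9121°) = 38.116943
C = V + |VC|·bis = (34.0424,5.9561)
T_A = V + ((C−V)·d_A)·d_A = V + 33.3662·d_A = (22.3394,-8.2791)
T_B = V + ((C−V)·d_B)·d_B = V + 33.3662·d_B = (28.2256,23.4422)
sweep = 180° − θ = 122.1759°

center=(34.0424,5.9561) T_A=(22.3394,-8.2791) T_B=(28.2256,23.4422) sweep=122.1759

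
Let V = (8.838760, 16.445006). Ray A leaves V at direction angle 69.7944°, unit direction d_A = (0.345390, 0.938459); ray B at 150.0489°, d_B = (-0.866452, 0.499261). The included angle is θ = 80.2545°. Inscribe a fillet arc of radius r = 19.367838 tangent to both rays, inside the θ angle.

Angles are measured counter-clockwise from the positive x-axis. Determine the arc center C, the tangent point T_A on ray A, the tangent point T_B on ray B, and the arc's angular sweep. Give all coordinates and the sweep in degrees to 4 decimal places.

bisector direction at 109.9216° = (-0.340735,0.940159)
center distance |VC| = r/sin(θ/2) = 19.367838/sin(40.1272°) = 30.051541
C = V + |VC|·bis = (-1.4008,44.6982)
T_A = V + ((C−V)·d_A)·d_A = V + 22.9779·d_A = (16.7751,38.0088)
T_B = V + ((C−V)·d_B)·d_B = V + 22.9779·d_B = (-11.0704,27.9169)
sweep = 180° − θ = 99.7455°

center=(-1.4008,44.6982) T_A=(16.7751,38.0088) T_B=(-11.0704,27.9169) sweep=99.7455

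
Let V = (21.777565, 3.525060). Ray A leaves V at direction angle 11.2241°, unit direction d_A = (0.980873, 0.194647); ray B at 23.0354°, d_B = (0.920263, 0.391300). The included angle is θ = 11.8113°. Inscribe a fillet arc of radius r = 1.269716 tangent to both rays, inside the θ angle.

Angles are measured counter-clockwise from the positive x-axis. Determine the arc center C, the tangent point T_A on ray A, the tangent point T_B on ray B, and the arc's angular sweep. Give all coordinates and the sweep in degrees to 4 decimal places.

bisector direction at 17.1298° = (0.955640,0.294537)
center distance |VC| = r/sin(θ/2) = 1.269716/sin(5.9056°) = 12.340444
C = V + |VC|·bis = (33.5706,7.1598)
T_A = V + ((C−V)·d_A)·d_A = V + 12.2749·d_A = (33.8177,5.9143)
T_B = V + ((C−V)·d_B)·d_B = V + 12.2749·d_B = (33.0737,8.3282)
sweep = 180° − θ = 168.1887°

center=(33.5706,7.1598) T_A=(33.8177,5.9143) T_B=(33.0737,8.3282) sweep=168.1887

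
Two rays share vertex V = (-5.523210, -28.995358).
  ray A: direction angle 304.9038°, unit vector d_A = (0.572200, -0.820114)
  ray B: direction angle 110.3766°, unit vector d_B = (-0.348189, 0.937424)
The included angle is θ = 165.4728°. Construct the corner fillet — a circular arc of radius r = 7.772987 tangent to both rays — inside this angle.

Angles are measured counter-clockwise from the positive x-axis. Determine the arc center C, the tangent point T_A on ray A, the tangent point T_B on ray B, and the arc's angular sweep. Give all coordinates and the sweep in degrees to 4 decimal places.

bisector direction at 27.6402° = (0.885878,0.463918)
center distance |VC| = r/sin(θ/2) = 7.772987/sin(82.7364°) = 7.835870
C = V + |VC|·bis = (1.4184,-25.3602)
T_A = V + ((C−V)·d_A)·d_A = V + 0.9907·d_A = (-4.9563,-29.8079)
T_B = V + ((C−V)·d_B)·d_B = V + 0.9907·d_B = (-5.8682,-28.0666)
sweep = 180° − θ = 14.5272°

center=(1.4184,-25.3602) T_A=(-4.9563,-29.8079) T_B=(-5.8682,-28.0666) sweep=14.5272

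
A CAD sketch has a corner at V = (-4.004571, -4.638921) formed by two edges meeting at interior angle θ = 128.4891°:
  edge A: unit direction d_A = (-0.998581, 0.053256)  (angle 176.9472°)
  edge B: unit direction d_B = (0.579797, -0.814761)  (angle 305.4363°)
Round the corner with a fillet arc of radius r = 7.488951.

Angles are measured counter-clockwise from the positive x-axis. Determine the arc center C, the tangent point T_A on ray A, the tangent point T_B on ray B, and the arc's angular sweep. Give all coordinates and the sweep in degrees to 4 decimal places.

bisector direction at 241.1918° = (-0.481880,-0.876237)
center distance |VC| = r/sin(θ/2) = 7.488951/sin(64.2446°) = 8.314988
C = V + |VC|·bis = (-8.0114,-11.9248)
T_A = V + ((C−V)·d_A)·d_A = V + 3.6131·d_A = (-7.6126,-4.4465)
T_B = V + ((C−V)·d_B)·d_B = V + 3.6131·d_B = (-1.9097,-7.5827)
sweep = 180° − θ = 51.5109°

center=(-8.0114,-11.9248) T_A=(-7.6126,-4.4465) T_B=(-1.9097,-7.5827) sweep=51.5109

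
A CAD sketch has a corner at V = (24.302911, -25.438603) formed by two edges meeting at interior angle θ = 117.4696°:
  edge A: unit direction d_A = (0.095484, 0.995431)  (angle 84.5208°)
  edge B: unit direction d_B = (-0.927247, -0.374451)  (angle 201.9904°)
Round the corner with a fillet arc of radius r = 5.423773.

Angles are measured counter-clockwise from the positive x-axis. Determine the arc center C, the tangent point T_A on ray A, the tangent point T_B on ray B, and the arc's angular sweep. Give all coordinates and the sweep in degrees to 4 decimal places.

bisector direction at 143.2556° = (-0.801312,0.598246)
center distance |VC| = r/sin(θ/2) = 5.423773/sin(58.7348°) = 6.345270
C = V + |VC|·bis = (19.2184,-21.6426)
T_A = V + ((C−V)·d_A)·d_A = V + 3.2932·d_A = (24.6174,-22.1605)
T_B = V + ((C−V)·d_B)·d_B = V + 3.2932·d_B = (21.2493,-26.6717)
sweep = 180° − θ = 62.5304°

center=(19.2184,-21.6426) T_A=(24.6174,-22.1605) T_B=(21.2493,-26.6717) sweep=62.5304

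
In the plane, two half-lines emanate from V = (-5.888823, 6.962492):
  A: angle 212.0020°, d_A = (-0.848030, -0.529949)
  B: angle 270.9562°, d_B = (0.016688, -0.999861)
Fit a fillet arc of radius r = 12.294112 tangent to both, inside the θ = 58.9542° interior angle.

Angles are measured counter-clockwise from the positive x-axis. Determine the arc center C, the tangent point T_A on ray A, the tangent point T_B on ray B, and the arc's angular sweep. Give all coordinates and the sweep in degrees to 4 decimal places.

center=(-17.8183,-14.9897) T_A=(-24.3335,-4.5639) T_B=(-5.5259,-14.7845) sweep=121.0458

bisector direction at 241.4791° = (-0.477479,-0.878643)
center distance |VC| = r/sin(θ/2) = 12.294112/sin(29.4771°) = 24.984191
C = V + |VC|·bis = (-17.8183,-14.9897)
T_A = V + ((C−V)·d_A)·d_A = V + 21.7500·d_A = (-24.3335,-4.5639)
T_B = V + ((C−V)·d_B)·d_B = V + 21.7500·d_B = (-5.5259,-14.7845)
sweep = 180° − θ = 121.0458°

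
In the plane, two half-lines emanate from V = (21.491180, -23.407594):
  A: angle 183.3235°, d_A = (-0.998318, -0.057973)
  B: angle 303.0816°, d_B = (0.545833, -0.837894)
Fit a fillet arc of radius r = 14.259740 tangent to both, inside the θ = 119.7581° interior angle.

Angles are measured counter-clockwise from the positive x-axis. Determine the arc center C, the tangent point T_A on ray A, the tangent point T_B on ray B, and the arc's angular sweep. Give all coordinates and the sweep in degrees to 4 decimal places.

bisector direction at 243.2026° = (-0.450838,-0.892606)
center distance |VC| = r/sin(θ/2) = 14.259740/sin(59.8790°) = 16.485859
C = V + |VC|·bis = (14.0587,-38.1230)
T_A = V + ((C−V)·d_A)·d_A = V + 8.2730·d_A = (13.2320,-23.8872)
T_B = V + ((C−V)·d_B)·d_B = V + 8.2730·d_B = (26.0069,-30.3395)
sweep = 180° − θ = 60.2419°

center=(14.0587,-38.1230) T_A=(13.2320,-23.8872) T_B=(26.0069,-30.3395) sweep=60.2419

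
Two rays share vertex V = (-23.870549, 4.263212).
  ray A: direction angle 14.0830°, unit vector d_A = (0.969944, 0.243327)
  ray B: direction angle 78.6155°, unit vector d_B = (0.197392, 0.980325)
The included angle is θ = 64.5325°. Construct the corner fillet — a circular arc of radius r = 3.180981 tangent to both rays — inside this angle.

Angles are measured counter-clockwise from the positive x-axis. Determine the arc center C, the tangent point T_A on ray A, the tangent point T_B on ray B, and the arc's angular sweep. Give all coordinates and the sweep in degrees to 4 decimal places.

center=(-19.7576,8.5746) T_A=(-18.9836,5.4892) T_B=(-22.8760,9.2025) sweep=115.4675

bisector direction at 46.3493° = (0.690261,0.723561)
center distance |VC| = r/sin(θ/2) = 3.180981/sin(32.2662°) = 5.958518
C = V + |VC|·bis = (-19.7576,8.5746)
T_A = V + ((C−V)·d_A)·d_A = V + 5.0384·d_A = (-18.9836,5.4892)
T_B = V + ((C−V)·d_B)·d_B = V + 5.0384·d_B = (-22.8760,9.2025)
sweep = 180° − θ = 115.4675°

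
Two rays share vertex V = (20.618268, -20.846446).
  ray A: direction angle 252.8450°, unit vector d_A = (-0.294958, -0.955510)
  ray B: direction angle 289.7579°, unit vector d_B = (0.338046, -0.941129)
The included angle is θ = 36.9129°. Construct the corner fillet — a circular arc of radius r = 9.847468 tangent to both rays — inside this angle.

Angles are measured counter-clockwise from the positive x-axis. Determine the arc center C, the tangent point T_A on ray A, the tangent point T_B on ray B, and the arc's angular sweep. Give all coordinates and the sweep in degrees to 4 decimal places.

center=(21.3248,-51.9438) T_A=(11.9154,-49.0392) T_B=(30.5925,-48.6149) sweep=143.0871

bisector direction at 271.3014° = (0.022713,-0.999742)
center distance |VC| = r/sin(θ/2) = 9.847468/sin(18.4565°) = 31.105412
C = V + |VC|·bis = (21.3248,-51.9438)
T_A = V + ((C−V)·d_A)·d_A = V + 29.5055·d_A = (11.9154,-49.0392)
T_B = V + ((C−V)·d_B)·d_B = V + 29.5055·d_B = (30.5925,-48.6149)
sweep = 180° − θ = 143.0871°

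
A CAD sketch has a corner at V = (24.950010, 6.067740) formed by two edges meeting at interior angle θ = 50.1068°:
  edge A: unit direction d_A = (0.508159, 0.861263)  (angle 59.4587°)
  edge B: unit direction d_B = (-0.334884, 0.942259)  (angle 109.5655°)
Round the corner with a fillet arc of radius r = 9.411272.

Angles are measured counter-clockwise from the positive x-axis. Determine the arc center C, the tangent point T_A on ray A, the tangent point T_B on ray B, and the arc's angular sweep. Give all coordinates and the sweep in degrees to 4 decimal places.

bisector direction at 84.5121° = (0.095636,0.995416)
center distance |VC| = r/sin(θ/2) = 9.411272/sin(25.0534°) = 22.224556
C = V + |VC|·bis = (27.0755,28.1904)
T_A = V + ((C−V)·d_A)·d_A = V + 20.1335·d_A = (35.1810,23.4080)
T_B = V + ((C−V)·d_B)·d_B = V + 20.1335·d_B = (18.2076,25.0387)
sweep = 180° − θ = 129.8932°

center=(27.0755,28.1904) T_A=(35.1810,23.4080) T_B=(18.2076,25.0387) sweep=129.8932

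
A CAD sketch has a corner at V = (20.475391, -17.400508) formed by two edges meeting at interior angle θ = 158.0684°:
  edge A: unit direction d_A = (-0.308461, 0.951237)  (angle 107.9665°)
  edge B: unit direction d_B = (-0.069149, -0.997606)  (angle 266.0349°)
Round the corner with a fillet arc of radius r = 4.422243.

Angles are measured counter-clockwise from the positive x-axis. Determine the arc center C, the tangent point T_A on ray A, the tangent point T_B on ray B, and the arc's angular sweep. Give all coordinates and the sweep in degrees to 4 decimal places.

bisector direction at 187.0007° = (-0.992545,-0.121881)
center distance |VC| = r/sin(θ/2) = 4.422243/sin(79.0342°) = 4.504491
C = V + |VC|·bis = (16.0045,-17.9495)
T_A = V + ((C−V)·d_A)·d_A = V + 0.8569·d_A = (20.2111,-16.5854)
T_B = V + ((C−V)·d_B)·d_B = V + 0.8569·d_B = (20.4161,-18.2553)
sweep = 180° − θ = 21.9316°

center=(16.0045,-17.9495) T_A=(20.2111,-16.5854) T_B=(20.4161,-18.2553) sweep=21.9316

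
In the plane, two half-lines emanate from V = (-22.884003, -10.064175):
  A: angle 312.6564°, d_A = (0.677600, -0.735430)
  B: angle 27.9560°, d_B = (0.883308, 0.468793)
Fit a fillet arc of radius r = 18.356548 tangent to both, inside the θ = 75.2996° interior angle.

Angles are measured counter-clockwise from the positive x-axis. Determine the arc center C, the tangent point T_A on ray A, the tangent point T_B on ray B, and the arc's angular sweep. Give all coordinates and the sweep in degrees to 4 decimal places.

bisector direction at 350.3062° = (0.985722,-0.168383)
center distance |VC| = r/sin(θ/2) = 18.356548/sin(37.6498°) = 30.051636
C = V + |VC|·bis = (6.7385,-15.1244)
T_A = V + ((C−V)·d_A)·d_A = V + 23.7937·d_A = (-6.7614,-27.5628)
T_B = V + ((C−V)·d_B)·d_B = V + 23.7937·d_B = (-1.8669,1.0901)
sweep = 180° − θ = 104.7004°

center=(6.7385,-15.1244) T_A=(-6.7614,-27.5628) T_B=(-1.8669,1.0901) sweep=104.7004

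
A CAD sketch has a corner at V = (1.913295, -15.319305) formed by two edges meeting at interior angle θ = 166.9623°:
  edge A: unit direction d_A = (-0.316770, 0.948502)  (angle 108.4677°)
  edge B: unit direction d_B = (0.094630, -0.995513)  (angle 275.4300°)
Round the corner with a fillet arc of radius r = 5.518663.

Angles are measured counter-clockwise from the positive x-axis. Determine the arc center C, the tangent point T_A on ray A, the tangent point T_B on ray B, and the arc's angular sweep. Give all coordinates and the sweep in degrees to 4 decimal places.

bisector direction at 191.9488° = (-0.978333,-0.207038)
center distance |VC| = r/sin(θ/2) = 5.518663/sin(83.4811°) = 5.554576
C = V + |VC|·bis = (-3.5209,-16.4693)
T_A = V + ((C−V)·d_A)·d_A = V + 0.6306·d_A = (1.7135,-14.7212)
T_B = V + ((C−V)·d_B)·d_B = V + 0.6306·d_B = (1.9730,-15.9471)
sweep = 180° − θ = 13.0377°

center=(-3.5209,-16.4693) T_A=(1.7135,-14.7212) T_B=(1.9730,-15.9471) sweep=13.0377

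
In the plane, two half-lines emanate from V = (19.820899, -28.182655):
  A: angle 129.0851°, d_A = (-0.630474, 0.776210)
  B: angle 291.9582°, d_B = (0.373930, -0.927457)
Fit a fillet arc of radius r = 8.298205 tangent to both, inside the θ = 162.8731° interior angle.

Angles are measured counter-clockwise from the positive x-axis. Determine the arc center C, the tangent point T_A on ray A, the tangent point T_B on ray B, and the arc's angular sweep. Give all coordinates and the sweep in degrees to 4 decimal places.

center=(12.5919,-32.4445) T_A=(19.0331,-27.2127) T_B=(20.2882,-29.3416) sweep=17.1269

bisector direction at 210.5217° = (-0.861437,-0.507864)
center distance |VC| = r/sin(θ/2) = 8.298205/sin(81.4365°) = 8.391760
C = V + |VC|·bis = (12.5919,-32.4445)
T_A = V + ((C−V)·d_A)·d_A = V + 1.2496·d_A = (19.0331,-27.2127)
T_B = V + ((C−V)·d_B)·d_B = V + 1.2496·d_B = (20.2882,-29.3416)
sweep = 180° − θ = 17.1269°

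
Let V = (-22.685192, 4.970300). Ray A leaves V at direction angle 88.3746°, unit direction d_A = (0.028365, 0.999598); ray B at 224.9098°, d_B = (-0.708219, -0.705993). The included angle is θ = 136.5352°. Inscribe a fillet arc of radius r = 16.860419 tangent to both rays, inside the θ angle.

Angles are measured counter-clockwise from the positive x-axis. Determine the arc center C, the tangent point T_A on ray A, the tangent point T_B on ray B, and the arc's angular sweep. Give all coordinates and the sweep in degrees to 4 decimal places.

center=(-39.3482,12.1665) T_A=(-22.4946,11.6882) T_B=(-27.4449,0.2256) sweep=43.4648

bisector direction at 156.6422° = (-0.918047,0.396472)
center distance |VC| = r/sin(θ/2) = 16.860419/sin(68.2676°) = 18.150496
C = V + |VC|·bis = (-39.3482,12.1665)
T_A = V + ((C−V)·d_A)·d_A = V + 6.7206·d_A = (-22.4946,11.6882)
T_B = V + ((C−V)·d_B)·d_B = V + 6.7206·d_B = (-27.4449,0.2256)
sweep = 180° − θ = 43.4648°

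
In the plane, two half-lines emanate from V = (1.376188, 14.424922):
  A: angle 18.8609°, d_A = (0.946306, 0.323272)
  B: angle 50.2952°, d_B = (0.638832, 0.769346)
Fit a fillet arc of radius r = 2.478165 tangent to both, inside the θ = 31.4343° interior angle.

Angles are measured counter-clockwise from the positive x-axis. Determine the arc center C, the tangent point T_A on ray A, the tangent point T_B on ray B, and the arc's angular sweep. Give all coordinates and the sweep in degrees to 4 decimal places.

bisector direction at 34.5780° = (0.823354,0.567528)
center distance |VC| = r/sin(θ/2) = 2.478165/sin(15.7172°) = 9.148281
C = V + |VC|·bis = (8.9085,19.6168)
T_A = V + ((C−V)·d_A)·d_A = V + 8.8062·d_A = (9.7096,17.2717)
T_B = V + ((C−V)·d_B)·d_B = V + 8.8062·d_B = (7.0019,21.2000)
sweep = 180° − θ = 148.5657°

center=(8.9085,19.6168) T_A=(9.7096,17.2717) T_B=(7.0019,21.2000) sweep=148.5657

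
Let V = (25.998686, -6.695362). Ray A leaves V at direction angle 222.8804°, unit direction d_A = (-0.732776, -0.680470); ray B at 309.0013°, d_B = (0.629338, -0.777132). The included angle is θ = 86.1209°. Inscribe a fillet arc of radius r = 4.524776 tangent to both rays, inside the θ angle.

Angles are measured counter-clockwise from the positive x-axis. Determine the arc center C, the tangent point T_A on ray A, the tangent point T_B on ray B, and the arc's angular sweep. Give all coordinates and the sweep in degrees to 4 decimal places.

center=(25.5296,-13.3058) T_A=(22.4506,-9.9902) T_B=(29.0459,-10.4582) sweep=93.8791

bisector direction at 265.9409° = (-0.070786,-0.997492)
center distance |VC| = r/sin(θ/2) = 4.524776/sin(43.0605°) = 6.627091
C = V + |VC|·bis = (25.5296,-13.3058)
T_A = V + ((C−V)·d_A)·d_A = V + 4.8420·d_A = (22.4506,-9.9902)
T_B = V + ((C−V)·d_B)·d_B = V + 4.8420·d_B = (29.0459,-10.4582)
sweep = 180° − θ = 93.8791°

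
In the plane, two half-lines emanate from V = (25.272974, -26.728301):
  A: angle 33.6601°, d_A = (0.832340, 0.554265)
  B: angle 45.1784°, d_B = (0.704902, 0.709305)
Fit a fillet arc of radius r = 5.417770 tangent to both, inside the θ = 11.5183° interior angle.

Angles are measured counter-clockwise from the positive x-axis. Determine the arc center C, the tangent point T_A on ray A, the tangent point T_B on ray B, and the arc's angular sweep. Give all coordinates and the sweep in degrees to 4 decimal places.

bisector direction at 39.4193° = (0.772520,0.634990)
center distance |VC| = r/sin(θ/2) = 5.417770/sin(5.7591°) = 53.990378
C = V + |VC|·bis = (66.9816,7.5551)
T_A = V + ((C−V)·d_A)·d_A = V + 53.7179·d_A = (69.9845,3.0456)
T_B = V + ((C−V)·d_B)·d_B = V + 53.7179·d_B = (63.1388,11.3740)
sweep = 180° − θ = 168.4817°

center=(66.9816,7.5551) T_A=(69.9845,3.0456) T_B=(63.1388,11.3740) sweep=168.4817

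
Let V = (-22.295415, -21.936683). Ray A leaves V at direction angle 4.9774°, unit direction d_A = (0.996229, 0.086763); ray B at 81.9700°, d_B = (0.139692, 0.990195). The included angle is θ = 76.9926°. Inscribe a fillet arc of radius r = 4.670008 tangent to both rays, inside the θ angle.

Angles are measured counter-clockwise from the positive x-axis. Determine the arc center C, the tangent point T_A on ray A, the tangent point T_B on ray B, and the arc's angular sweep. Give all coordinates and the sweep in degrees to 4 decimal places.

center=(-16.8510,-16.7748) T_A=(-16.4458,-21.4272) T_B=(-21.4752,-16.1225) sweep=103.0074

bisector direction at 43.4737° = (0.725690,0.688022)
center distance |VC| = r/sin(θ/2) = 4.670008/sin(38.4963°) = 7.502454
C = V + |VC|·bis = (-16.8510,-16.7748)
T_A = V + ((C−V)·d_A)·d_A = V + 5.8718·d_A = (-16.4458,-21.4272)
T_B = V + ((C−V)·d_B)·d_B = V + 5.8718·d_B = (-21.4752,-16.1225)
sweep = 180° − θ = 103.0074°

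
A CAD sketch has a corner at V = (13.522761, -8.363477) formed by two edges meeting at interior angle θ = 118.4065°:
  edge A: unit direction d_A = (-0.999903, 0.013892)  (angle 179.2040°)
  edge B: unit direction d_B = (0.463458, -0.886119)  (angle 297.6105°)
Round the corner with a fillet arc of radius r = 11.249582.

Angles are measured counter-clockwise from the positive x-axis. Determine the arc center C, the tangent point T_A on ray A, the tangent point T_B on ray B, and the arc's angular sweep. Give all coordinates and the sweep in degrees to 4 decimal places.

center=(6.6619,-19.5188) T_A=(6.8182,-8.2703) T_B=(16.6304,-14.3051) sweep=61.5935

bisector direction at 238.4073° = (-0.523878,-0.851793)
center distance |VC| = r/sin(θ/2) = 11.249582/sin(59.2032°) = 13.096306
C = V + |VC|·bis = (6.6619,-19.5188)
T_A = V + ((C−V)·d_A)·d_A = V + 6.7052·d_A = (6.8182,-8.2703)
T_B = V + ((C−V)·d_B)·d_B = V + 6.7052·d_B = (16.6304,-14.3051)
sweep = 180° − θ = 61.5935°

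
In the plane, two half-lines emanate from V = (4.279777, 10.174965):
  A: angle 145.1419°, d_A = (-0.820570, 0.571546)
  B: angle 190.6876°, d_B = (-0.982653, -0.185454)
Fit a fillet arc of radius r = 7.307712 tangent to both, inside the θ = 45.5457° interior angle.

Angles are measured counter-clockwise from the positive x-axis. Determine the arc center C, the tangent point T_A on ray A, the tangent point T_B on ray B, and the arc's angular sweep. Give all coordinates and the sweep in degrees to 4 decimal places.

center=(-14.1809,14.1276) T_A=(-10.0043,20.1241) T_B=(-12.8257,6.9467) sweep=134.4543

bisector direction at 167.9147° = (-0.977837,0.209367)
center distance |VC| = r/sin(θ/2) = 7.307712/sin(22.7728°) = 18.879137
C = V + |VC|·bis = (-14.1809,14.1276)
T_A = V + ((C−V)·d_A)·d_A = V + 17.4074·d_A = (-10.0043,20.1241)
T_B = V + ((C−V)·d_B)·d_B = V + 17.4074·d_B = (-12.8257,6.9467)
sweep = 180° − θ = 134.4543°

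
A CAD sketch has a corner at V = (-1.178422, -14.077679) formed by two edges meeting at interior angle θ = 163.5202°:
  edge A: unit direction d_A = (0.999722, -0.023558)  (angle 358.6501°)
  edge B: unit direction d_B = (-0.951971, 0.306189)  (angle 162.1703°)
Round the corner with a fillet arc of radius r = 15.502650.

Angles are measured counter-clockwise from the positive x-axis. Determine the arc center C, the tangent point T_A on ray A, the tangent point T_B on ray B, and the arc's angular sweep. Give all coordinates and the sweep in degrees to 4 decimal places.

center=(1.4312,1.3678) T_A=(1.0659,-14.1306) T_B=(-3.3156,-13.3903) sweep=16.4798

bisector direction at 80.4102° = (0.166593,0.986026)
center distance |VC| = r/sin(θ/2) = 15.502650/sin(81.7601°) = 15.664358
C = V + |VC|·bis = (1.4312,1.3678)
T_A = V + ((C−V)·d_A)·d_A = V + 2.2450·d_A = (1.0659,-14.1306)
T_B = V + ((C−V)·d_B)·d_B = V + 2.2450·d_B = (-3.3156,-13.3903)
sweep = 180° − θ = 16.4798°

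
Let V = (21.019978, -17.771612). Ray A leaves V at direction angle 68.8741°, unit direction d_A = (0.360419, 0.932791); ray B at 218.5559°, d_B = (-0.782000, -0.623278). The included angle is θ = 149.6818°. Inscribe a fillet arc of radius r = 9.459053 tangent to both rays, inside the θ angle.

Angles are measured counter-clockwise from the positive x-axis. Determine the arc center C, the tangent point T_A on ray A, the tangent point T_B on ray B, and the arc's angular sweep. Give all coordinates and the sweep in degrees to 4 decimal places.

bisector direction at 143.7150° = (-0.806083,0.591802)
center distance |VC| = r/sin(θ/2) = 9.459053/sin(74.8409°) = 9.800062
C = V + |VC|·bis = (13.1203,-11.9719)
T_A = V + ((C−V)·d_A)·d_A = V + 2.5627·d_A = (21.9436,-15.3811)
T_B = V + ((C−V)·d_B)·d_B = V + 2.5627·d_B = (19.0159,-19.3689)
sweep = 180° − θ = 30.3182°

center=(13.1203,-11.9719) T_A=(21.9436,-15.3811) T_B=(19.0159,-19.3689) sweep=30.3182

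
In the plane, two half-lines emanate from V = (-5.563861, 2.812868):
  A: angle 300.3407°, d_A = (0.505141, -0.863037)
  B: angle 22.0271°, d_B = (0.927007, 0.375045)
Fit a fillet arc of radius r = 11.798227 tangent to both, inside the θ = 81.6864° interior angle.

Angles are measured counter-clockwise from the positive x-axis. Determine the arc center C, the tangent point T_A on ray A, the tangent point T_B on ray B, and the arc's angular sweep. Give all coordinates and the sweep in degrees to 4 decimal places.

center=(11.5124,-3.0057) T_A=(1.3301,-8.9655) T_B=(7.0875,7.9313) sweep=98.3136

bisector direction at 341.1839° = (0.946559,-0.322532)
center distance |VC| = r/sin(θ/2) = 11.798227/sin(40.8432°) = 18.040346
C = V + |VC|·bis = (11.5124,-3.0057)
T_A = V + ((C−V)·d_A)·d_A = V + 13.6476·d_A = (1.3301,-8.9655)
T_B = V + ((C−V)·d_B)·d_B = V + 13.6476·d_B = (7.0875,7.9313)
sweep = 180° − θ = 98.3136°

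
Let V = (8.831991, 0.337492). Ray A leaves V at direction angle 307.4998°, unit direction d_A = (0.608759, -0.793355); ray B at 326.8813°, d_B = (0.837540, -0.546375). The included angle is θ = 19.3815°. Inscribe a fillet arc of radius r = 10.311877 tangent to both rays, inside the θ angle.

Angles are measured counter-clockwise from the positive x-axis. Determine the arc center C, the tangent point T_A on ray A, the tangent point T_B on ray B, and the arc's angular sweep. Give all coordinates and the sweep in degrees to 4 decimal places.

center=(53.7733,-41.2924) T_A=(45.5923,-47.5698) T_B=(59.4074,-32.6557) sweep=160.6185

bisector direction at 317.1905° = (0.733618,-0.679562)
center distance |VC| = r/sin(θ/2) = 10.311877/sin(9.6907°) = 61.259800
C = V + |VC|·bis = (53.7733,-41.2924)
T_A = V + ((C−V)·d_A)·d_A = V + 60.3857·d_A = (45.5923,-47.5698)
T_B = V + ((C−V)·d_B)·d_B = V + 60.3857·d_B = (59.4074,-32.6557)
sweep = 180° − θ = 160.6185°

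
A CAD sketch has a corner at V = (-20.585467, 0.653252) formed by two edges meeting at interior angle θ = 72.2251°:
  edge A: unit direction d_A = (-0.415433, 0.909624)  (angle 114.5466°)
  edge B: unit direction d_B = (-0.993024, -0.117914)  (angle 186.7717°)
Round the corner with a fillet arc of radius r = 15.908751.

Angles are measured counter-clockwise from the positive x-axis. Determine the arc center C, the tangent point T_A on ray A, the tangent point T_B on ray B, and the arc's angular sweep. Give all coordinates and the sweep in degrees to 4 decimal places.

bisector direction at 150.6591° = (-0.871720,0.490004)
center distance |VC| = r/sin(θ/2) = 15.908751/sin(36.1125°) = 26.992655
C = V + |VC|·bis = (-44.1155,13.8798)
T_A = V + ((C−V)·d_A)·d_A = V + 21.8063·d_A = (-29.6445,20.4888)
T_B = V + ((C−V)·d_B)·d_B = V + 21.8063·d_B = (-42.2397,-1.9180)
sweep = 180° − θ = 107.7749°

center=(-44.1155,13.8798) T_A=(-29.6445,20.4888) T_B=(-42.2397,-1.9180) sweep=107.7749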